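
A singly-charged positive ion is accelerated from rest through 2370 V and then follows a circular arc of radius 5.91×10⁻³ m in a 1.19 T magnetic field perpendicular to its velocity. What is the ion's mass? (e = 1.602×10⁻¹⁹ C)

m ≈ 1.67×10⁻²⁷ kg

Combine |q|V = ½mv² and r = mv/(|q|B): eliminate v to get m = qB²r²/(2V).
m = (1.602×10⁻¹⁹)(1.19)²(5.91×10⁻³)²/(2·2370) ≈ 1.67×10⁻²⁷ kg.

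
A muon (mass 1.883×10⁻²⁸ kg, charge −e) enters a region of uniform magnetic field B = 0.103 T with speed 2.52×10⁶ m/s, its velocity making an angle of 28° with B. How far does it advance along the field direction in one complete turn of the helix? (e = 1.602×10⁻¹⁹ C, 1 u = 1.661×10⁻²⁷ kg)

v∥ = v cosθ = 2.52×10⁶·cos28° ≈ 2.225×10⁶ m/s.
T = 2πm/(|q|B) = 2π(1.883×10⁻²⁸)/((1.602×10⁻¹⁹)(0.103)) ≈ 7.170×10⁻⁸ s.
pitch = v∥ T = (2.225×10⁶)(7.170×10⁻⁸) ≈ 0.160 m.

p ≈ 0.160 m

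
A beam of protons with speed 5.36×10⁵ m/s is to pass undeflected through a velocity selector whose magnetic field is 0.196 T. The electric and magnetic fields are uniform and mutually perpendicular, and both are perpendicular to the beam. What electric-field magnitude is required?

For straight-line motion qE = qvB, so E = vB.
E = 5.36×10⁵ × 0.196 = 1.05×10⁵ V/m.

E = 1.05×10⁵ V/m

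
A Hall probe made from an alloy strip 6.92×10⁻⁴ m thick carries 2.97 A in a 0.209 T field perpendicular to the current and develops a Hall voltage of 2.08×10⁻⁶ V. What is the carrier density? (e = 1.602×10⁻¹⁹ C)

From V_H = IB/(n e t), n = IB/(V_H e t).
n = (2.97)(0.209)/((2.08×10⁻⁶)(1.602×10⁻¹⁹)(6.92×10⁻⁴)) ≈ 2.69×10²⁷ m⁻³.

n ≈ 2.69×10²⁷ m⁻³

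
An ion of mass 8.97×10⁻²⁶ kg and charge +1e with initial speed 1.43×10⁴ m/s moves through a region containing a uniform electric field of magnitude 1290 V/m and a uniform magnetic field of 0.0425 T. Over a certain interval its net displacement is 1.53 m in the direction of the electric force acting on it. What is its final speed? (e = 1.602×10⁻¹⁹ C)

B does no work; ΔKE = |q|E d.
½mv_f² = ½mv₀² + |q|Ed = ½(8.97×10⁻²⁶)(1.43×10⁴)² + (1.602×10⁻¹⁹)(1290)(1.53) ≈ 9.171×10⁻¹⁸ J + 3.162×10⁻¹⁶ J ≈ 3.254×10⁻¹⁶ J.
v_f = √(2·3.254×10⁻¹⁶/8.97×10⁻²⁶) ≈ 8.52×10⁴ m/s.

v_f ≈ 8.52×10⁴ m/s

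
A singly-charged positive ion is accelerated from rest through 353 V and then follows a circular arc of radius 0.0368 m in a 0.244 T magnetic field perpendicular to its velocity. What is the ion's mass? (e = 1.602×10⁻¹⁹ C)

m ≈ 1.83×10⁻²⁶ kg

Combine |q|V = ½mv² and r = mv/(|q|B): eliminate v to get m = qB²r²/(2V).
m = (1.602×10⁻¹⁹)(0.244)²(0.0368)²/(2·353) ≈ 1.83×10⁻²⁶ kg.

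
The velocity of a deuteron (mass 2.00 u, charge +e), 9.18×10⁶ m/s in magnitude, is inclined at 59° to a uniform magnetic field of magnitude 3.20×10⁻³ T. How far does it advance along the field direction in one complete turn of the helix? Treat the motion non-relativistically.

v∥ = v cosθ = 9.18×10⁶·cos59° ≈ 4.728×10⁶ m/s.
T = 2πm/(|q|B) = 2π(3.322×10⁻²⁷)/((1.602×10⁻¹⁹)(3.20×10⁻³)) ≈ 4.072×10⁻⁵ s.
pitch = v∥ T = (4.728×10⁶)(4.072×10⁻⁵) ≈ 193 m.

p ≈ 193 m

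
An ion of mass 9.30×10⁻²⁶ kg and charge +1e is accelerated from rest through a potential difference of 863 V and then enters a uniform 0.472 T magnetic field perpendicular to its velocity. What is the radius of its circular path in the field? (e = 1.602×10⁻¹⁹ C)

Acceleration: |q|V = ½mv² ⇒ v = √(2|q|V/m) = √(2·1.602×10⁻¹⁹·863/9.30×10⁻²⁶) ≈ 5.453×10⁴ m/s.
In the field: r = mv/(|q|B) = (9.30×10⁻²⁶)(5.453×10⁴)/((1.602×10⁻¹⁹)(0.472)) ≈ 0.0671 m.

r ≈ 0.0671 m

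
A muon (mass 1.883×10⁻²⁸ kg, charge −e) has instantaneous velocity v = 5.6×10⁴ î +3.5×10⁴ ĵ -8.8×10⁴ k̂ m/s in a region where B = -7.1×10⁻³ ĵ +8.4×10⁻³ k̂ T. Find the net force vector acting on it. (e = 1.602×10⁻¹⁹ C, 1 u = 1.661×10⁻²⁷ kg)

v×B = (-331, -470, -398) N/C.
F = q v×B = (−1.602×10⁻¹⁹ C)·(-331, -470, -398) = (5.30×10⁻¹⁷, 7.54×10⁻¹⁷, 6.37×10⁻¹⁷) N.

F ≈ (5.30×10⁻¹⁷, 7.54×10⁻¹⁷, 6.37×10⁻¹⁷) N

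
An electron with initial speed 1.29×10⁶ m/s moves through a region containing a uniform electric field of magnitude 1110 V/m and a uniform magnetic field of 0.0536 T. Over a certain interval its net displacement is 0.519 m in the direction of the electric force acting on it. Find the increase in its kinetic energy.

ΔKE ≈ 9.23×10⁻¹⁷ J

The magnetic force is always ⟂ v and does no work; only the electric force changes KE.
ΔKE = F_E · d = |q|E d = (1.602×10⁻¹⁹)(1110)(0.519) ≈ 9.23×10⁻¹⁷ J.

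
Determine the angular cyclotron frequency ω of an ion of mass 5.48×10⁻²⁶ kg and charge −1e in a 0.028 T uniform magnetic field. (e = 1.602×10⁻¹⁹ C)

ω = |q|B/m.
ω = (1.602×10⁻¹⁹)(0.028)/5.48×10⁻²⁶ ≈ 8.2×10⁴ rad/s.

ω ≈ 8.2×10⁴ rad/s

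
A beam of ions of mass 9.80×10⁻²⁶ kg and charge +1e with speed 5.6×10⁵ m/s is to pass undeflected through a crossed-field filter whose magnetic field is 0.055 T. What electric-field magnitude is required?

For straight-line motion qE = qvB, so E = vB.
E = 5.6×10⁵ × 0.055 = 3.1×10⁴ V/m.

E = 3.1×10⁴ V/m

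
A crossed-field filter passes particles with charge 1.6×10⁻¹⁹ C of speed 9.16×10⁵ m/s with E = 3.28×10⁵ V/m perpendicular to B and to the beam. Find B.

Balance of forces in the selector: qE = qvB ⇒ B = E/v.
B = 3.28×10⁵/9.16×10⁵ = 0.358 T.

B = 0.358 T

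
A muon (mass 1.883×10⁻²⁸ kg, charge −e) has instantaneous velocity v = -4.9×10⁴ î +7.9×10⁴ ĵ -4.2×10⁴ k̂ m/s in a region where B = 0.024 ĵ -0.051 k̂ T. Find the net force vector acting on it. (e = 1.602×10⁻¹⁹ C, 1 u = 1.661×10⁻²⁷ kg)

F ≈ (4.84×10⁻¹⁶, 4.00×10⁻¹⁶, 1.88×10⁻¹⁶) N

v×B = (-3020, -2500, -1180) N/C.
F = q v×B = (−1.602×10⁻¹⁹ C)·(-3020, -2500, -1180) = (4.84×10⁻¹⁶, 4.00×10⁻¹⁶, 1.88×10⁻¹⁶) N.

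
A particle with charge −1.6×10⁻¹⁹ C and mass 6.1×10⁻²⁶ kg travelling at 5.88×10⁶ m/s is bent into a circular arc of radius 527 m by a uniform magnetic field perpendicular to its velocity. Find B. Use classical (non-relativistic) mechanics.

From |q|vB = mv²/r, B = mv/(|q|r).
B = (6.1×10⁻²⁶)(5.88×10⁶)/((1.6×10⁻¹⁹)(527)) ≈ 4.25×10⁻³ T.

B ≈ 4.25×10⁻³ T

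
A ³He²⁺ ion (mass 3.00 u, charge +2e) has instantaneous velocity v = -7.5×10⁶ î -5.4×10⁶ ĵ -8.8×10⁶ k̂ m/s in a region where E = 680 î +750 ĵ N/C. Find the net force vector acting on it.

Only an electric field acts, so F = qE = (3.204×10⁻¹⁹ C)·(680, 750, 0) = (2.18×10⁻¹⁶, 2.40×10⁻¹⁶, 0) N.

F ≈ (2.18×10⁻¹⁶, 2.40×10⁻¹⁶, 0) N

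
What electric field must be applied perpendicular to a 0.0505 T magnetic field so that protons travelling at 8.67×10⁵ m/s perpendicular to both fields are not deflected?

For straight-line motion qE = qvB, so E = vB.
E = 8.67×10⁵ × 0.0505 = 4.38×10⁴ V/m.

E = 4.38×10⁴ V/m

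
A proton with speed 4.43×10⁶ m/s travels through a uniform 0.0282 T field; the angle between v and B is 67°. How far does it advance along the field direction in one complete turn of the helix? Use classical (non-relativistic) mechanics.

p ≈ 4.03 m

v∥ = v cosθ = 4.43×10⁶·cos67° ≈ 1.731×10⁶ m/s.
T = 2πm/(|q|B) = 2π(1.673×10⁻²⁷)/((1.602×10⁻¹⁹)(0.0282)) ≈ 2.327×10⁻⁶ s.
pitch = v∥ T = (1.731×10⁶)(2.327×10⁻⁶) ≈ 4.03 m.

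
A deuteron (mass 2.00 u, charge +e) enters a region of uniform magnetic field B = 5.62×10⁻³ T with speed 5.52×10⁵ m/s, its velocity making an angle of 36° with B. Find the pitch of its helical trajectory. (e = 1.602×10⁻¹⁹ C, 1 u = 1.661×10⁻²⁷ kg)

v∥ = v cosθ = 5.52×10⁵·cos36° ≈ 4.466×10⁵ m/s.
T = 2πm/(|q|B) = 2π(3.322×10⁻²⁷)/((1.602×10⁻¹⁹)(5.62×10⁻³)) ≈ 2.318×10⁻⁵ s.
pitch = v∥ T = (4.466×10⁵)(2.318×10⁻⁵) ≈ 10.4 m.

p ≈ 10.4 m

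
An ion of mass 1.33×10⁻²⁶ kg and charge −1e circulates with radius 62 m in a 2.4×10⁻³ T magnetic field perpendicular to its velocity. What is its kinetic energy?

KE ≈ 2.1×10⁻¹⁴ J

v = |q|Br/m, then KE = ½mv² = (qBr)²/(2m).
v = (1.602×10⁻¹⁹)(2.4×10⁻³)(62)/1.33×10⁻²⁶ ≈ 1.792×10⁶ m/s.
KE = ½(1.33×10⁻²⁶)(1.792×10⁶)² ≈ 2.1×10⁻¹⁴ J.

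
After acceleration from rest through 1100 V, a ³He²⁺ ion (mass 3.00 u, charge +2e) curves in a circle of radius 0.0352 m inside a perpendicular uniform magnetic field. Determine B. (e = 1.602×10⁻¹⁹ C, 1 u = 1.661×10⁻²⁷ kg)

v = √(2|q|V/m) = √(2·3.204×10⁻¹⁹·1100/4.983×10⁻²⁷) ≈ 3.761×10⁵ m/s.
B = mv/(|q|r) = (4.983×10⁻²⁷)(3.761×10⁵)/((3.204×10⁻¹⁹)(0.0352)) ≈ 0.166 T.

B ≈ 0.166 T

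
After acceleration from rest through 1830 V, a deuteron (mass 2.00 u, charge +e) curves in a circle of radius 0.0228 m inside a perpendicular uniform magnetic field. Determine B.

v = √(2|q|V/m) = √(2·1.602×10⁻¹⁹·1830/3.322×10⁻²⁷) ≈ 4.201×10⁵ m/s.
B = mv/(|q|r) = (3.322×10⁻²⁷)(4.201×10⁵)/((1.602×10⁻¹⁹)(0.0228)) ≈ 0.382 T.

B ≈ 0.382 T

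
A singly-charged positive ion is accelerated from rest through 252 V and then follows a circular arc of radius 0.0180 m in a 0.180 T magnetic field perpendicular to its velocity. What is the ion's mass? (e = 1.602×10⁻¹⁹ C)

Combine |q|V = ½mv² and r = mv/(|q|B): eliminate v to get m = qB²r²/(2V).
m = (1.602×10⁻¹⁹)(0.180)²(0.0180)²/(2·252) ≈ 3.34×10⁻²⁷ kg.

m ≈ 3.34×10⁻²⁷ kg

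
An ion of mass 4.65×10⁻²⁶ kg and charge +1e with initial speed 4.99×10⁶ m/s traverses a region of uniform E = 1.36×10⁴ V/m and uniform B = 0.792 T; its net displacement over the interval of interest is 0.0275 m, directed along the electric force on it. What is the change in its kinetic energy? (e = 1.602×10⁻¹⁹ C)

The magnetic force is always ⟂ v and does no work; only the electric force changes KE.
ΔKE = F_E · d = |q|E d = (1.602×10⁻¹⁹)(1.36×10⁴)(0.0275) ≈ 5.99×10⁻¹⁷ J.

ΔKE ≈ 5.99×10⁻¹⁷ J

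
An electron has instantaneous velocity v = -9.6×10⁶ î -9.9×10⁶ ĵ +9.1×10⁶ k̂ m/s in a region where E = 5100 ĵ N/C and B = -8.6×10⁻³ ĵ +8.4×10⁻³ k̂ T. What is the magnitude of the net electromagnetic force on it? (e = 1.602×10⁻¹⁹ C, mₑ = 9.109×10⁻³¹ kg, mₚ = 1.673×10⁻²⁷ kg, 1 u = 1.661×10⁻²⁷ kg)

|F| ≈ 1.91×10⁻¹⁴ N

v×B = (-4900, 8.06×10⁴, 8.26×10⁴) N/C.
E + v×B = (-4900, 8.57×10⁴, 8.26×10⁴) N/C.
F = q(E + v×B) = (−1.602×10⁻¹⁹ C)·(-4900, 8.57×10⁴, 8.26×10⁴) = (7.85×10⁻¹⁶, -1.37×10⁻¹⁴, -1.32×10⁻¹⁴) N.
|F| = 1.91×10⁻¹⁴ N.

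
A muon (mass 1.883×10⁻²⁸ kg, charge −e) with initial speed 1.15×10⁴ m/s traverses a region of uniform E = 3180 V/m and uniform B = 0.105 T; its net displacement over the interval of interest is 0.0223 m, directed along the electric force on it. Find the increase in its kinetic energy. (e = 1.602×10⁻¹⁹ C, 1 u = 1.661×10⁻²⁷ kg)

ΔKE ≈ 1.14×10⁻¹⁷ J

The magnetic force is always ⟂ v and does no work; only the electric force changes KE.
ΔKE = F_E · d = |q|E d = (1.602×10⁻¹⁹)(3180)(0.0223) ≈ 1.14×10⁻¹⁷ J.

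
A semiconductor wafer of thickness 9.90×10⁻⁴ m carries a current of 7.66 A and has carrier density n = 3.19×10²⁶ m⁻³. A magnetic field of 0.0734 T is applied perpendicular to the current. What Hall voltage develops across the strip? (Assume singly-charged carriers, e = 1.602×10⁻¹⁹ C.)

V_H ≈ 1.11×10⁻⁵ V

V_H = IB/(n e t).
V_H = (7.66)(0.0734)/((3.19×10²⁶)(1.602×10⁻¹⁹)(9.90×10⁻⁴)) ≈ 1.11×10⁻⁵ V.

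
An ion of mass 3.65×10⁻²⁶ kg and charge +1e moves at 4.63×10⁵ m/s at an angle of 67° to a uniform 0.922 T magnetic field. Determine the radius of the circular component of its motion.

r ≈ 0.105 m

v⊥ = v sinθ = 4.63×10⁵·sin67° ≈ 4.262×10⁵ m/s.
r = m v⊥/(|q|B) = (3.65×10⁻²⁶)(4.262×10⁵)/((1.602×10⁻¹⁹)(0.922)) ≈ 0.105 m.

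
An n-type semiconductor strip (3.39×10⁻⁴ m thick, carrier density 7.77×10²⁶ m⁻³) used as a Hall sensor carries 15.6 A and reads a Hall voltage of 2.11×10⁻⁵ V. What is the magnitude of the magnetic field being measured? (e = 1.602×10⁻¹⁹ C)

From V_H = IB/(n e t), B = V_H n e t / I.
B = (2.11×10⁻⁵)(7.77×10²⁶)(1.602×10⁻¹⁹)(3.39×10⁻⁴)/15.6 ≈ 0.0571 T.

B ≈ 0.0571 T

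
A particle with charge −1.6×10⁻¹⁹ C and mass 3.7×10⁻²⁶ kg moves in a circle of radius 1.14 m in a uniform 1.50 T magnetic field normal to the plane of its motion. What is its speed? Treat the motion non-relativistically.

From |q|vB = mv²/r, v = |q|Br/m.
v = (1.6×10⁻¹⁹)(1.50)(1.14)/3.7×10⁻²⁶ ≈ 7.39×10⁶ m/s.

v ≈ 7.39×10⁶ m/s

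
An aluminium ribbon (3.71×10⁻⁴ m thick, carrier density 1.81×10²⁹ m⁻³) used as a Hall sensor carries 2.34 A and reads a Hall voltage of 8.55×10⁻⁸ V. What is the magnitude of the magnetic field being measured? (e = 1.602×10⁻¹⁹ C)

From V_H = IB/(n e t), B = V_H n e t / I.
B = (8.55×10⁻⁸)(1.81×10²⁹)(1.602×10⁻¹⁹)(3.71×10⁻⁴)/2.34 ≈ 0.393 T.

B ≈ 0.393 T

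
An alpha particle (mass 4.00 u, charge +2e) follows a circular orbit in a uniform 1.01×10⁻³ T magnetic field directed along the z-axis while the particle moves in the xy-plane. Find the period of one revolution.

The cyclotron period depends only on m, q, B: T = 2πm/(|q|B).
T = 2π(6.644×10⁻²⁷)/((3.204×10⁻¹⁹)(1.01×10⁻³)) ≈ 1.29×10⁻⁴ s.

T ≈ 1.29×10⁻⁴ s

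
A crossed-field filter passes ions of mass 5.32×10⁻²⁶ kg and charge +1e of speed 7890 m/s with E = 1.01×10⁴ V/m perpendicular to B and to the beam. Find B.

Balance of forces in the selector: qE = qvB ⇒ B = E/v.
B = 1.01×10⁴/7890 = 1.28 T.

B = 1.28 T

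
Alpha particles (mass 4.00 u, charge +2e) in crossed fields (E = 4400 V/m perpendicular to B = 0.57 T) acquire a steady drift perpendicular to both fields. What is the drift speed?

In crossed fields the guiding centre drifts at v_d = |E×B|/B² = E/B, independent of charge and mass.
v_d = 4400/0.57 = 7700 m/s.

v_d ≈ 7700 m/s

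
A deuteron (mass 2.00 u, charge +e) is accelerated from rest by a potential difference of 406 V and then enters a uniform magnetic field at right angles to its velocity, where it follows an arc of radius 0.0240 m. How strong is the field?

v = √(2|q|V/m) = √(2·1.602×10⁻¹⁹·406/3.322×10⁻²⁷) ≈ 1.979×10⁵ m/s.
B = mv/(|q|r) = (3.322×10⁻²⁷)(1.979×10⁵)/((1.602×10⁻¹⁹)(0.0240)) ≈ 0.171 T.

B ≈ 0.171 T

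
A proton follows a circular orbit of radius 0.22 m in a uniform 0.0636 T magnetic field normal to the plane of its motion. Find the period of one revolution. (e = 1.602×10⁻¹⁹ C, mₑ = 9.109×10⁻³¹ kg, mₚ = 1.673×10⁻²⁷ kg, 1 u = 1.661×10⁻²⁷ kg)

T ≈ 1.03×10⁻⁶ s

The cyclotron period depends only on m, q, B: T = 2πm/(|q|B).
T = 2π(1.673×10⁻²⁷)/((1.602×10⁻¹⁹)(0.0636)) ≈ 1.03×10⁻⁶ s.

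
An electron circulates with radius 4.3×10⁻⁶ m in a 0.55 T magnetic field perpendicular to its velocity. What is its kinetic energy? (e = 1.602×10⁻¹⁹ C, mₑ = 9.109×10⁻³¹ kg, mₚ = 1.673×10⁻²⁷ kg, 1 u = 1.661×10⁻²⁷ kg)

KE ≈ 7.9×10⁻²⁰ J

v = |q|Br/m, then KE = ½mv² = (qBr)²/(2m).
v = (1.602×10⁻¹⁹)(0.55)(4.3×10⁻⁶)/9.109×10⁻³¹ ≈ 4.159×10⁵ m/s.
KE = ½(9.109×10⁻³¹)(4.159×10⁵)² ≈ 7.9×10⁻²⁰ J.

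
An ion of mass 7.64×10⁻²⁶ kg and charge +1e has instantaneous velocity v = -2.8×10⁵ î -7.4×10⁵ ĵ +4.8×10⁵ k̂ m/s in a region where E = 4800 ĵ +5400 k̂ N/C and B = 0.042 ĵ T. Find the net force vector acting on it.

v×B = (-2.02×10⁴, 0, -1.18×10⁴) N/C.
E + v×B = (-2.02×10⁴, 4800, -6360) N/C.
F = q(E + v×B) = (1.602×10⁻¹⁹ C)·(-2.02×10⁴, 4800, -6360) = (-3.23×10⁻¹⁵, 7.69×10⁻¹⁶, -1.02×10⁻¹⁵) N.

F ≈ (-3.23×10⁻¹⁵, 7.69×10⁻¹⁶, -1.02×10⁻¹⁵) N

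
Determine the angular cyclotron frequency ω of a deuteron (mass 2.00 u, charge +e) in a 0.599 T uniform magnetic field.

ω ≈ 2.89×10⁷ rad/s

ω = |q|B/m.
ω = (1.602×10⁻¹⁹)(0.599)/3.322×10⁻²⁷ ≈ 2.89×10⁷ rad/s.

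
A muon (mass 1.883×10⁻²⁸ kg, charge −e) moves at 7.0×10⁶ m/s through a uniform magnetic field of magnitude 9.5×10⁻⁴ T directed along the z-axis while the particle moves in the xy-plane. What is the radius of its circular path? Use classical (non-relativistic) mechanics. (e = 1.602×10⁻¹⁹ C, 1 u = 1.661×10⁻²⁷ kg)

r ≈ 8.7 m

The magnetic force provides the centripetal force: |q|vB = mv²/r.
r = mv/(|q|B) = (1.883×10⁻²⁸)(7.0×10⁶)/((1.602×10⁻¹⁹)(9.5×10⁻⁴)) ≈ 8.7 m.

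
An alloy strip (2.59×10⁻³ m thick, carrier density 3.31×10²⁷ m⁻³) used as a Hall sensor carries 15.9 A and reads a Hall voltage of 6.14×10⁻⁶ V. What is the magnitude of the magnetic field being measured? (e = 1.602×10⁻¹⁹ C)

B ≈ 0.530 T

From V_H = IB/(n e t), B = V_H n e t / I.
B = (6.14×10⁻⁶)(3.31×10²⁷)(1.602×10⁻¹⁹)(2.59×10⁻³)/15.9 ≈ 0.530 T.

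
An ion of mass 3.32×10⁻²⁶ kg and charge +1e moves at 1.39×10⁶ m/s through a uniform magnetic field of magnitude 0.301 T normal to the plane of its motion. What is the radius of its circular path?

r ≈ 0.957 m

The magnetic force provides the centripetal force: |q|vB = mv²/r.
r = mv/(|q|B) = (3.32×10⁻²⁶)(1.39×10⁶)/((1.602×10⁻¹⁹)(0.301)) ≈ 0.957 m.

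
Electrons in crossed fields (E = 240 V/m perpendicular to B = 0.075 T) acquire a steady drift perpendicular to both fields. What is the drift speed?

In crossed fields the guiding centre drifts at v_d = |E×B|/B² = E/B, independent of charge and mass.
v_d = 240/0.075 = 3200 m/s.

v_d ≈ 3200 m/s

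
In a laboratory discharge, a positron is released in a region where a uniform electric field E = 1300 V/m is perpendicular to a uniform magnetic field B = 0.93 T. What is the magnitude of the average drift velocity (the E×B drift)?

In crossed fields the guiding centre drifts at v_d = |E×B|/B² = E/B, independent of charge and mass.
v_d = 1300/0.93 = 1400 m/s.

v_d ≈ 1400 m/s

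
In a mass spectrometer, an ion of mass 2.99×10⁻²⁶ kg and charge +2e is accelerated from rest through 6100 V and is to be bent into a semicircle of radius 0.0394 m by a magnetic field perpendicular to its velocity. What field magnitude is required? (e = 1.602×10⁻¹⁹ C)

B ≈ 0.856 T

v = √(2|q|V/m) = √(2·3.204×10⁻¹⁹·6100/2.99×10⁻²⁶) ≈ 3.616×10⁵ m/s.
B = mv/(|q|r) = (2.99×10⁻²⁶)(3.616×10⁵)/((3.204×10⁻¹⁹)(0.0394)) ≈ 0.856 T.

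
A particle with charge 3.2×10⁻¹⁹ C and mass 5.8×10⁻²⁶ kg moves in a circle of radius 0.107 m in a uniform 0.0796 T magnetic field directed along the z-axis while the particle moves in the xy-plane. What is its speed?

From |q|vB = mv²/r, v = |q|Br/m.
v = (3.2×10⁻¹⁹)(0.0796)(0.107)/5.8×10⁻²⁶ ≈ 4.70×10⁴ m/s.

v ≈ 4.70×10⁴ m/s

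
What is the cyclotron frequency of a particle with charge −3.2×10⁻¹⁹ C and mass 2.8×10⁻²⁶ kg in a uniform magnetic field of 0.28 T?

f ≈ 5.1×10⁵ Hz

f = |q|B/(2πm).
f = (3.2×10⁻¹⁹)(0.28)/(2π·2.8×10⁻²⁶) ≈ 5.1×10⁵ Hz.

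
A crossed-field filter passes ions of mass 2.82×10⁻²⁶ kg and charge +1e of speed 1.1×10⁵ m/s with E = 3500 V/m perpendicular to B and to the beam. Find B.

Balance of forces in the selector: qE = qvB ⇒ B = E/v.
B = 3500/1.1×10⁵ = 0.032 T.

B = 0.032 T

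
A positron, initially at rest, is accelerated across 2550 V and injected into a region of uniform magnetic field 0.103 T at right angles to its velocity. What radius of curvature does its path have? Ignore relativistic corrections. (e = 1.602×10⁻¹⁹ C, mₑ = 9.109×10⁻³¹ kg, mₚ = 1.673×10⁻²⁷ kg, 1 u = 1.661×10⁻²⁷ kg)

r ≈ 1.65×10⁻³ m

Acceleration: |q|V = ½mv² ⇒ v = √(2|q|V/m) = √(2·1.602×10⁻¹⁹·2550/9.109×10⁻³¹) ≈ 2.995×10⁷ m/s.
In the field: r = mv/(|q|B) = (9.109×10⁻³¹)(2.995×10⁷)/((1.602×10⁻¹⁹)(0.103)) ≈ 1.65×10⁻³ m.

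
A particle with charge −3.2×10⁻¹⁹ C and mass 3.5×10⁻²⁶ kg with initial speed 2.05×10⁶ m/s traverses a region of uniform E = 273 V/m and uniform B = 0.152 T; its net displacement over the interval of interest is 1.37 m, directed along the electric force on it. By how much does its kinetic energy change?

The magnetic force is always ⟂ v and does no work; only the electric force changes KE.
ΔKE = F_E · d = |q|E d = (3.2×10⁻¹⁹)(273)(1.37) ≈ 1.20×10⁻¹⁶ J.

ΔKE ≈ 1.20×10⁻¹⁶ J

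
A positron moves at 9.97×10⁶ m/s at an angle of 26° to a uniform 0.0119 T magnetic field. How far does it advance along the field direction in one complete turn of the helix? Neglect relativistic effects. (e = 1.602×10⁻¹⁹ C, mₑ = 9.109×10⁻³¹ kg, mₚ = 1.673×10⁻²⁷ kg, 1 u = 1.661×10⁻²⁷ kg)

v∥ = v cosθ = 9.97×10⁶·cos26° ≈ 8.961×10⁶ m/s.
T = 2πm/(|q|B) = 2π(9.109×10⁻³¹)/((1.602×10⁻¹⁹)(0.0119)) ≈ 3.002×10⁻⁹ s.
pitch = v∥ T = (8.961×10⁶)(3.002×10⁻⁹) ≈ 0.0269 m.

p ≈ 0.0269 m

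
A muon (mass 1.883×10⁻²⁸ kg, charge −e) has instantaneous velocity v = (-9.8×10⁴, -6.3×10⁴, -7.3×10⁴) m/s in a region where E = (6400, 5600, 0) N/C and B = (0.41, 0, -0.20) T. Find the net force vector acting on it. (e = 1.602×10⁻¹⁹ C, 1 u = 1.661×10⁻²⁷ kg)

F ≈ (-3.04×10⁻¹⁵, 7.04×10⁻¹⁵, -4.14×10⁻¹⁵) N

v×B = (1.26×10⁴, -4.95×10⁴, 2.58×10⁴) N/C.
E + v×B = (1.90×10⁴, -4.39×10⁴, 2.58×10⁴) N/C.
F = q(E + v×B) = (−1.602×10⁻¹⁹ C)·(1.90×10⁴, -4.39×10⁴, 2.58×10⁴) = (-3.04×10⁻¹⁵, 7.04×10⁻¹⁵, -4.14×10⁻¹⁵) N.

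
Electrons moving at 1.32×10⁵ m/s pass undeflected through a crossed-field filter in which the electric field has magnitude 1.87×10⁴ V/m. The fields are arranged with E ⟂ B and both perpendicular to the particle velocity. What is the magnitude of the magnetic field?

Balance of forces in the selector: qE = qvB ⇒ B = E/v.
B = 1.87×10⁴/1.32×10⁵ = 0.142 T.

B = 0.142 T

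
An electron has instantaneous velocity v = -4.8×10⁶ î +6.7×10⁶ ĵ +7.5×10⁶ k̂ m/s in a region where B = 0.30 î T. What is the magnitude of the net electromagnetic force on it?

v×B = (0, 2.25×10⁶, -2.01×10⁶) N/C.
F = q v×B = (−1.602×10⁻¹⁹ C)·(0, 2.25×10⁶, -2.01×10⁶) = (0, -3.60×10⁻¹³, 3.22×10⁻¹³) N.
|F| = 4.83×10⁻¹³ N.

|F| ≈ 4.83×10⁻¹³ N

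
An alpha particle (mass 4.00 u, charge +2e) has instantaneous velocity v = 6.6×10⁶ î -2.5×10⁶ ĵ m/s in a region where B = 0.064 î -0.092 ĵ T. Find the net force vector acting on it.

F ≈ (0, 0, -1.43×10⁻¹³) N

v×B = (0, 0, -4.47×10⁵) N/C.
F = q v×B = (3.204×10⁻¹⁹ C)·(0, 0, -4.47×10⁵) = (0, 0, -1.43×10⁻¹³) N.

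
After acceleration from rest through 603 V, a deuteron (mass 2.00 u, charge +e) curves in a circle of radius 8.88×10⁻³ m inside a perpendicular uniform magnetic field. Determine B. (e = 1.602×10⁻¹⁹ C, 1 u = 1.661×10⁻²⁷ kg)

v = √(2|q|V/m) = √(2·1.602×10⁻¹⁹·603/3.322×10⁻²⁷) ≈ 2.412×10⁵ m/s.
B = mv/(|q|r) = (3.322×10⁻²⁷)(2.412×10⁵)/((1.602×10⁻¹⁹)(8.88×10⁻³)) ≈ 0.563 T.

B ≈ 0.563 T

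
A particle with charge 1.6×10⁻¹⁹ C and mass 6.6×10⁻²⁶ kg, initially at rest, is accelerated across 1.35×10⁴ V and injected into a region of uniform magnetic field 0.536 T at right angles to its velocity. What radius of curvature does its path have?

Acceleration: |q|V = ½mv² ⇒ v = √(2|q|V/m) = √(2·1.6×10⁻¹⁹·1.35×10⁴/6.6×10⁻²⁶) ≈ 2.558×10⁵ m/s.
In the field: r = mv/(|q|B) = (6.6×10⁻²⁶)(2.558×10⁵)/((1.6×10⁻¹⁹)(0.536)) ≈ 0.197 m.

r ≈ 0.197 m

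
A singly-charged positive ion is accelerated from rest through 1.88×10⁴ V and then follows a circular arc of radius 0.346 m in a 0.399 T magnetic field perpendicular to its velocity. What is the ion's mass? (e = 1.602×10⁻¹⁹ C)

m ≈ 8.12×10⁻²⁶ kg

Combine |q|V = ½mv² and r = mv/(|q|B): eliminate v to get m = qB²r²/(2V).
m = (1.602×10⁻¹⁹)(0.399)²(0.346)²/(2·1.88×10⁴) ≈ 8.12×10⁻²⁶ kg.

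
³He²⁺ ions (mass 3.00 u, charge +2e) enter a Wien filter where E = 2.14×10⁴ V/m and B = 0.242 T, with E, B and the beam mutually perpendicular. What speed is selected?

v = 8.84×10⁴ m/s

Straight-line motion ⇒ electric and magnetic forces cancel, so E = vB.
v = E/B = 2.14×10⁴/0.242 = 8.84×10⁴ m/s.
The result is independent of the particle's charge and mass.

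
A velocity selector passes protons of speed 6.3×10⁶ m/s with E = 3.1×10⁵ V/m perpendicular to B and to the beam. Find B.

Balance of forces in the selector: qE = qvB ⇒ B = E/v.
B = 3.1×10⁵/6.3×10⁶ = 0.049 T.

B = 0.049 T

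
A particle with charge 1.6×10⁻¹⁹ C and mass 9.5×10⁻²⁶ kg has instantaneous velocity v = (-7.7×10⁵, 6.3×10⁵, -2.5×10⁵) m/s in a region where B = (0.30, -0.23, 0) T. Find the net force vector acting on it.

F ≈ (-9.20×10⁻¹⁵, -1.20×10⁻¹⁴, -1.90×10⁻¹⁵) N

v×B = (-5.75×10⁴, -7.50×10⁴, -1.19×10⁴) N/C.
F = q v×B = (1.6×10⁻¹⁹ C)·(-5.75×10⁴, -7.50×10⁴, -1.19×10⁴) = (-9.20×10⁻¹⁵, -1.20×10⁻¹⁴, -1.90×10⁻¹⁵) N.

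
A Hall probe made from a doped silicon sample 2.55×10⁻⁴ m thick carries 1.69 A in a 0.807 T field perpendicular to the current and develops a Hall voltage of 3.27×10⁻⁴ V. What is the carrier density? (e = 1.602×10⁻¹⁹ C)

n ≈ 1.02×10²⁶ m⁻³

From V_H = IB/(n e t), n = IB/(V_H e t).
n = (1.69)(0.807)/((3.27×10⁻⁴)(1.602×10⁻¹⁹)(2.55×10⁻⁴)) ≈ 1.02×10²⁶ m⁻³.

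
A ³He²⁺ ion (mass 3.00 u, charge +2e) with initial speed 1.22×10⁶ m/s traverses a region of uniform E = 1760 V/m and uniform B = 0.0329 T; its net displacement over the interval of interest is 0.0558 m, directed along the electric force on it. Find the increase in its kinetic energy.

ΔKE ≈ 3.15×10⁻¹⁷ J

The magnetic force is always ⟂ v and does no work; only the electric force changes KE.
ΔKE = F_E · d = |q|E d = (3.204×10⁻¹⁹)(1760)(0.0558) ≈ 3.15×10⁻¹⁷ J.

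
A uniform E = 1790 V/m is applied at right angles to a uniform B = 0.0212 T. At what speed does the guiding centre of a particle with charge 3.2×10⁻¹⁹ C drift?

v_d ≈ 8.44×10⁴ m/s

The E×B drift speed is v_d = E/B.
v_d = 1790/0.0212 = 8.44×10⁴ m/s.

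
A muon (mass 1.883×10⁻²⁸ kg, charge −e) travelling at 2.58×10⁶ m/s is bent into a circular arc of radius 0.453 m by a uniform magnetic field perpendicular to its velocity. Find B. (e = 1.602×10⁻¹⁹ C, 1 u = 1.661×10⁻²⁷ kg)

From |q|vB = mv²/r, B = mv/(|q|r).
B = (1.883×10⁻²⁸)(2.58×10⁶)/((1.602×10⁻¹⁹)(0.453)) ≈ 6.69×10⁻³ T.

B ≈ 6.69×10⁻³ T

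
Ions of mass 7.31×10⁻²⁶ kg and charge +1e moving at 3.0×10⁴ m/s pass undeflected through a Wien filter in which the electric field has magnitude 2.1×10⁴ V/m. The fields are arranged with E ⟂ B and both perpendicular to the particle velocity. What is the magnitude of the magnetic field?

Balance of forces in the selector: qE = qvB ⇒ B = E/v.
B = 2.1×10⁴/3.0×10⁴ = 0.70 T.

B = 0.70 T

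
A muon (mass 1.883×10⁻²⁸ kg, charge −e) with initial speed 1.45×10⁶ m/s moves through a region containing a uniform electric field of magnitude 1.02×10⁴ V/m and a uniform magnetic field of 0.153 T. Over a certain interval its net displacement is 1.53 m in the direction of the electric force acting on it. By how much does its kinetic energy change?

The magnetic force is always ⟂ v and does no work; only the electric force changes KE.
ΔKE = F_E · d = |q|E d = (1.602×10⁻¹⁹)(1.02×10⁴)(1.53) ≈ 2.50×10⁻¹⁵ J.

ΔKE ≈ 2.50×10⁻¹⁵ J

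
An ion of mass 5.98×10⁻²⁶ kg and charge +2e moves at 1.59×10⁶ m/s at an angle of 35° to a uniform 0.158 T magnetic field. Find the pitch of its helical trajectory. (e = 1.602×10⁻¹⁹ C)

p ≈ 9.67 m

v∥ = v cosθ = 1.59×10⁶·cos35° ≈ 1.302×10⁶ m/s.
T = 2πm/(|q|B) = 2π(5.98×10⁻²⁶)/((3.204×10⁻¹⁹)(0.158)) ≈ 7.422×10⁻⁶ s.
pitch = v∥ T = (1.302×10⁶)(7.422×10⁻⁶) ≈ 9.67 m.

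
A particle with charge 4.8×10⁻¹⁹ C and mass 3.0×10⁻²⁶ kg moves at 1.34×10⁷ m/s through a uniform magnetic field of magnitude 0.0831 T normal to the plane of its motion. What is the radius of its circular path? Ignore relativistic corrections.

r ≈ 10.1 m

The magnetic force provides the centripetal force: |q|vB = mv²/r.
r = mv/(|q|B) = (3.0×10⁻²⁶)(1.34×10⁷)/((4.8×10⁻¹⁹)(0.0831)) ≈ 10.1 m.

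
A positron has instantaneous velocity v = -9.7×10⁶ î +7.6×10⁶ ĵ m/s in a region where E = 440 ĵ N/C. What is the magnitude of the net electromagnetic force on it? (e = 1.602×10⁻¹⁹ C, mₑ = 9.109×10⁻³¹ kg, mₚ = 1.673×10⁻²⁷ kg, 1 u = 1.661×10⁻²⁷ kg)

|F| ≈ 7.05×10⁻¹⁷ N

Only an electric field acts, so F = qE = (1.602×10⁻¹⁹ C)·(0, 440, 0) = (0, 7.05×10⁻¹⁷, 0) N.
|F| = 7.05×10⁻¹⁷ N.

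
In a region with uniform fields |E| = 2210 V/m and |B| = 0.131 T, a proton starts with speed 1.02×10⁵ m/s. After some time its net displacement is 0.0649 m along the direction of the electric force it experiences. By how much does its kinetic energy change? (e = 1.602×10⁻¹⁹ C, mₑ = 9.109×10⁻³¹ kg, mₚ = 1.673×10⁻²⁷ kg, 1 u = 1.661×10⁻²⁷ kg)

ΔKE ≈ 2.30×10⁻¹⁷ J

The magnetic force is always ⟂ v and does no work; only the electric force changes KE.
ΔKE = F_E · d = |q|E d = (1.602×10⁻¹⁹)(2210)(0.0649) ≈ 2.30×10⁻¹⁷ J.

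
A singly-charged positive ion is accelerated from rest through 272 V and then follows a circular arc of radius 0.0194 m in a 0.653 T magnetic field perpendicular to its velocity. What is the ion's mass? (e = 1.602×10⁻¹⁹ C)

Combine |q|V = ½mv² and r = mv/(|q|B): eliminate v to get m = qB²r²/(2V).
m = (1.602×10⁻¹⁹)(0.653)²(0.0194)²/(2·272) ≈ 4.73×10⁻²⁶ kg.

m ≈ 4.73×10⁻²⁶ kg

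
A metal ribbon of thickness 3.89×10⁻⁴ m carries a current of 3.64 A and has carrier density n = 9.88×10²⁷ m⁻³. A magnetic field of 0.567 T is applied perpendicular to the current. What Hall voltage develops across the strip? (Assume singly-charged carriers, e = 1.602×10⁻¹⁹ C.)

V_H = IB/(n e t).
V_H = (3.64)(0.567)/((9.88×10²⁷)(1.602×10⁻¹⁹)(3.89×10⁻⁴)) ≈ 3.35×10⁻⁶ V.

V_H ≈ 3.35×10⁻⁶ V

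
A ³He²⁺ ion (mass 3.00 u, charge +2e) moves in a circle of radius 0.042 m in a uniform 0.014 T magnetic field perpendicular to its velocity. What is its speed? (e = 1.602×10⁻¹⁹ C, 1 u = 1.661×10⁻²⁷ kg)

v ≈ 3.8×10⁴ m/s

From |q|vB = mv²/r, v = |q|Br/m.
v = (3.204×10⁻¹⁹)(0.014)(0.042)/4.983×10⁻²⁷ ≈ 3.8×10⁴ m/s.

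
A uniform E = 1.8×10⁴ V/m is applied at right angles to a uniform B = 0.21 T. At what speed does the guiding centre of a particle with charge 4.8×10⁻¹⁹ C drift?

v_d ≈ 8.6×10⁴ m/s

The steady drift has the magnetic force balancing the electric force, so v_d = E/B.
v_d = 1.8×10⁴/0.21 = 8.6×10⁴ m/s.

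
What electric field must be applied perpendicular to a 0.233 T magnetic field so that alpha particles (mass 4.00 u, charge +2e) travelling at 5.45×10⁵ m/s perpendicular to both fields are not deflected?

For straight-line motion qE = qvB, so E = vB.
E = 5.45×10⁵ × 0.233 = 1.27×10⁵ V/m.

E = 1.27×10⁵ V/m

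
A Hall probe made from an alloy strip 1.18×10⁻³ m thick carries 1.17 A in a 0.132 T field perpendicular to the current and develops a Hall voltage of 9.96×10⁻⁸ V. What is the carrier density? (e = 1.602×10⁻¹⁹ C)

n ≈ 8.20×10²⁷ m⁻³

From V_H = IB/(n e t), n = IB/(V_H e t).
n = (1.17)(0.132)/((9.96×10⁻⁸)(1.602×10⁻¹⁹)(1.18×10⁻³)) ≈ 8.20×10²⁷ m⁻³.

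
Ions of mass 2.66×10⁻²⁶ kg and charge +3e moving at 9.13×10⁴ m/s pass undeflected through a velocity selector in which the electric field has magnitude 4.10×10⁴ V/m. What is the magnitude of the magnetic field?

B = 0.449 T

Balance of forces in the selector: qE = qvB ⇒ B = E/v.
B = 4.10×10⁴/9.13×10⁴ = 0.449 T.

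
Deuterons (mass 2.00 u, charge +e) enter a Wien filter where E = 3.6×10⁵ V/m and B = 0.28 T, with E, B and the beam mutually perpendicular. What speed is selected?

v = 1.3×10⁶ m/s

Straight-line motion ⇒ electric and magnetic forces cancel, so E = vB.
v = E/B = 3.6×10⁵/0.28 = 1.3×10⁶ m/s.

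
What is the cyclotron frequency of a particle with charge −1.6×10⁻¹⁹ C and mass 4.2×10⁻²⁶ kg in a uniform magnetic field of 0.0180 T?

f = |q|B/(2πm).
f = (1.6×10⁻¹⁹)(0.0180)/(2π·4.2×10⁻²⁶) ≈ 1.09×10⁴ Hz.

f ≈ 1.09×10⁴ Hz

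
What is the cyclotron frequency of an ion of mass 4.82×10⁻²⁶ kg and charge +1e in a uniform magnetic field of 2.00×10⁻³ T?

f ≈ 1060 Hz

f = |q|B/(2πm).
f = (1.602×10⁻¹⁹)(2.00×10⁻³)/(2π·4.82×10⁻²⁶) ≈ 1060 Hz.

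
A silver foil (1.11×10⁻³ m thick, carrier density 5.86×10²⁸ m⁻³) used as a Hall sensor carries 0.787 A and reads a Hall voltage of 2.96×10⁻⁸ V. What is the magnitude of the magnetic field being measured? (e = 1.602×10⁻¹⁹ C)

From V_H = IB/(n e t), B = V_H n e t / I.
B = (2.96×10⁻⁸)(5.86×10²⁸)(1.602×10⁻¹⁹)(1.11×10⁻³)/0.787 ≈ 0.392 T.

B ≈ 0.392 T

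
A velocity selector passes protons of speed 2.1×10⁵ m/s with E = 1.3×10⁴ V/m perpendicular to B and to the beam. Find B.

Balance of forces in the selector: qE = qvB ⇒ B = E/v.
B = 1.3×10⁴/2.1×10⁵ = 0.062 T.

B = 0.062 T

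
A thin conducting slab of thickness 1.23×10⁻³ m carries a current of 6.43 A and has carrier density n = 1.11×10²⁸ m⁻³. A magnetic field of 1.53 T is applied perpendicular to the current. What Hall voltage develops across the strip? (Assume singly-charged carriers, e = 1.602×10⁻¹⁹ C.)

V_H = IB/(n e t).
V_H = (6.43)(1.53)/((1.11×10²⁸)(1.602×10⁻¹⁹)(1.23×10⁻³)) ≈ 4.50×10⁻⁶ V.

V_H ≈ 4.50×10⁻⁶ V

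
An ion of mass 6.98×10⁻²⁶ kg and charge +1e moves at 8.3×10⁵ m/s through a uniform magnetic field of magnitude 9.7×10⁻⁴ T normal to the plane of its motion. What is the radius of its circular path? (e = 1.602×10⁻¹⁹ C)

The magnetic force provides the centripetal force: |q|vB = mv²/r.
r = mv/(|q|B) = (6.98×10⁻²⁶)(8.3×10⁵)/((1.602×10⁻¹⁹)(9.7×10⁻⁴)) ≈ 370 m.

r ≈ 370 m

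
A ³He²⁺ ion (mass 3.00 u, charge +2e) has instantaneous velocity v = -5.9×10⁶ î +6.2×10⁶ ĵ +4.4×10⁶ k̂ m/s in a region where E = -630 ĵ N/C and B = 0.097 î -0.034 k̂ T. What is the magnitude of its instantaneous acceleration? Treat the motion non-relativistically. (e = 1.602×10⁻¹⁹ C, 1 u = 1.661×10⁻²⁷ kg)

v×B = (-2.11×10⁵, 2.26×10⁵, -6.01×10⁵) N/C.
E + v×B = (-2.11×10⁵, 2.26×10⁵, -6.01×10⁵) N/C.
F = q(E + v×B) = (3.204×10⁻¹⁹ C)·(-2.11×10⁵, 2.26×10⁵, -6.01×10⁵) = (-6.75×10⁻¹⁴, 7.23×10⁻¹⁴, -1.93×10⁻¹³) N.
|a| = |F|/m = 2.166×10⁻¹³/4.983×10⁻²⁷ ≈ 4.35×10¹³ m/s².

|a| ≈ 4.35×10¹³ m/s²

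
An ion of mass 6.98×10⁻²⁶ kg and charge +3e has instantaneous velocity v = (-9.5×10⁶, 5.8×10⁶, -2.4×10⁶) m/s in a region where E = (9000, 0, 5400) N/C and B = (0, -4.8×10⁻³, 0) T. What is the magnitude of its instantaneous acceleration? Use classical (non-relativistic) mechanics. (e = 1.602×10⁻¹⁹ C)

|a| ≈ 3.52×10¹¹ m/s²

v×B = (-1.15×10⁴, 0, 4.56×10⁴) N/C.
E + v×B = (-2520, 0, 5.10×10⁴) N/C.
F = q(E + v×B) = (4.806×10⁻¹⁹ C)·(-2520, 0, 5.10×10⁴) = (-1.21×10⁻¹⁵, 0, 2.45×10⁻¹⁴) N.
|a| = |F|/m = 2.454×10⁻¹⁴/6.98×10⁻²⁶ ≈ 3.52×10¹¹ m/s².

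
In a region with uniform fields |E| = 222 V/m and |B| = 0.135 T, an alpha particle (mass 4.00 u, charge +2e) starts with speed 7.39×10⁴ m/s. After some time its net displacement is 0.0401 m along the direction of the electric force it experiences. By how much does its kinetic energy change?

The magnetic force is always ⟂ v and does no work; only the electric force changes KE.
ΔKE = F_E · d = |q|E d = (3.204×10⁻¹⁹)(222)(0.0401) ≈ 2.85×10⁻¹⁸ J.

ΔKE ≈ 2.85×10⁻¹⁸ J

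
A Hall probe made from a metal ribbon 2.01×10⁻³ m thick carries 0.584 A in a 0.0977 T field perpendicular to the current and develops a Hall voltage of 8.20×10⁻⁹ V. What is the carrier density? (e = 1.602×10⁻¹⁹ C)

From V_H = IB/(n e t), n = IB/(V_H e t).
n = (0.584)(0.0977)/((8.20×10⁻⁹)(1.602×10⁻¹⁹)(2.01×10⁻³)) ≈ 2.16×10²⁸ m⁻³.

n ≈ 2.16×10²⁸ m⁻³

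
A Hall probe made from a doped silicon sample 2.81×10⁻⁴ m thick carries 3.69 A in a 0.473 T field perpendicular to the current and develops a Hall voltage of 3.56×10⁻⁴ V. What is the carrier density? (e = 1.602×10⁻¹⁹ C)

n ≈ 1.09×10²⁶ m⁻³

From V_H = IB/(n e t), n = IB/(V_H e t).
n = (3.69)(0.473)/((3.56×10⁻⁴)(1.602×10⁻¹⁹)(2.81×10⁻⁴)) ≈ 1.09×10²⁶ m⁻³.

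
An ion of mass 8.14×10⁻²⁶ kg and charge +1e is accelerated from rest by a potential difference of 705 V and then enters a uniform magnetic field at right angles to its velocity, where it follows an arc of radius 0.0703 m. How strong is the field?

B ≈ 0.381 T

v = √(2|q|V/m) = √(2·1.602×10⁻¹⁹·705/8.14×10⁻²⁶) ≈ 5.268×10⁴ m/s.
B = mv/(|q|r) = (8.14×10⁻²⁶)(5.268×10⁴)/((1.602×10⁻¹⁹)(0.0703)) ≈ 0.381 T.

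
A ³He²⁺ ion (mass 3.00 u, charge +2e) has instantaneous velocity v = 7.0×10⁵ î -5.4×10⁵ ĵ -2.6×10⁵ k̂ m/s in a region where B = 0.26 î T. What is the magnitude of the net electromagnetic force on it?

|F| ≈ 4.99×10⁻¹⁴ N

v×B = (0, -6.76×10⁴, 1.40×10⁵) N/C.
F = q v×B = (3.204×10⁻¹⁹ C)·(0, -6.76×10⁴, 1.40×10⁵) = (0, -2.17×10⁻¹⁴, 4.50×10⁻¹⁴) N.
|F| = 4.99×10⁻¹⁴ N.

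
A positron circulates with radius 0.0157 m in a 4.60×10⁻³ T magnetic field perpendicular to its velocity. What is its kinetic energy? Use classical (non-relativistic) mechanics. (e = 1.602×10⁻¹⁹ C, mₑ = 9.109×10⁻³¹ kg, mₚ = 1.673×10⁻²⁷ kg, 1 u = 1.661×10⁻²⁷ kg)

KE ≈ 7.35×10⁻¹⁷ J

v = |q|Br/m, then KE = ½mv² = (qBr)²/(2m).
v = (1.602×10⁻¹⁹)(4.60×10⁻³)(0.0157)/9.109×10⁻³¹ ≈ 1.270×10⁷ m/s.
KE = ½(9.109×10⁻³¹)(1.270×10⁷)² ≈ 7.35×10⁻¹⁷ J.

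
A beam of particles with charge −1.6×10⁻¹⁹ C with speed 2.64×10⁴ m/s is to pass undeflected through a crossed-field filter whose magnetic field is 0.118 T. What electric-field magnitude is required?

E = 3120 V/m

For straight-line motion qE = qvB, so E = vB.
E = 2.64×10⁴ × 0.118 = 3120 V/m.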